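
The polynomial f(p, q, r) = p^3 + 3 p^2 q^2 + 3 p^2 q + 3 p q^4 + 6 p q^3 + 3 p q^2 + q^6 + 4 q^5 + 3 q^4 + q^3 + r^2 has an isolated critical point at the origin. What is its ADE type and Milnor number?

Type E_{8}, Milnor number mu = 8.

The Hessian of f at 0 is [[0, 0, 0], [0, 0, 0], [0, 0, 2]] with rank 1, so corank 2. A Groebner basis of the Jacobian ideal J(f) in C{p,q,r} is {q^4, p^3 + 3*p^2*q - 3*p^2/2 - 3*p*q - 2*q^3 - 3*q^2/2, p^2/2 + p*q^2 + p*q + q^3 + q^2/2, r}; counting standard monomials gives mu = 8. Corank 2; j^3 = (p + q)^3 is a perfect cube, so E-series; the 5-jet and mu = 8 give E_8.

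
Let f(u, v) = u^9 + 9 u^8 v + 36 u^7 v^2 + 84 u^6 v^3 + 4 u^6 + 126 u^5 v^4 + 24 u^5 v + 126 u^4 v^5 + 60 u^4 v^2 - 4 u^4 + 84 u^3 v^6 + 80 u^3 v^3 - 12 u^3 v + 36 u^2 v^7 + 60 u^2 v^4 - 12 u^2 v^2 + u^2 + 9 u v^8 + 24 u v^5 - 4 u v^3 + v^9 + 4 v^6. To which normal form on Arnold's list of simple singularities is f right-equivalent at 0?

A8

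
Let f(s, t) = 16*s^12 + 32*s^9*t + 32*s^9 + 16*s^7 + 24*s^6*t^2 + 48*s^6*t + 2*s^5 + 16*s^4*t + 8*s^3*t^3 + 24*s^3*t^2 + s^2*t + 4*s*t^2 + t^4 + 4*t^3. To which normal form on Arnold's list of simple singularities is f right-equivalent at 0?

The Hessian of f at 0 has rank 0. Corank 2; j^3 = t*(s + 2*t)^2 has shape L^2 M (L != M), so D-series; mu = 5 gives D_5.

D5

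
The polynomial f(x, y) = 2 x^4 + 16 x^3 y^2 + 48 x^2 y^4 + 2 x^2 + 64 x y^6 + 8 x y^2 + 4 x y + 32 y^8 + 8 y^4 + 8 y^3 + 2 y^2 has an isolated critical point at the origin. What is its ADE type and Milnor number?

The Hessian of f at 0 has rank 1. Corank 1: A-series; mu = 3 gives A_3.

Type A3, Milnor number mu = 3.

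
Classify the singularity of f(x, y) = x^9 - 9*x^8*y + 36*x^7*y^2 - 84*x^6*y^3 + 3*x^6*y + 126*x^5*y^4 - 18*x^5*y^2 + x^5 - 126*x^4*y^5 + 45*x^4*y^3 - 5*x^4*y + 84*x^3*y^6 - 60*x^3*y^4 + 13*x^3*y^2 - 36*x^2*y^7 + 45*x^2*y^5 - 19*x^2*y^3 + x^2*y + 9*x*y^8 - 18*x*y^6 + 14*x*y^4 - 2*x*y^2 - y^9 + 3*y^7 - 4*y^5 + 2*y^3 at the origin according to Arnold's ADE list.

D_{4}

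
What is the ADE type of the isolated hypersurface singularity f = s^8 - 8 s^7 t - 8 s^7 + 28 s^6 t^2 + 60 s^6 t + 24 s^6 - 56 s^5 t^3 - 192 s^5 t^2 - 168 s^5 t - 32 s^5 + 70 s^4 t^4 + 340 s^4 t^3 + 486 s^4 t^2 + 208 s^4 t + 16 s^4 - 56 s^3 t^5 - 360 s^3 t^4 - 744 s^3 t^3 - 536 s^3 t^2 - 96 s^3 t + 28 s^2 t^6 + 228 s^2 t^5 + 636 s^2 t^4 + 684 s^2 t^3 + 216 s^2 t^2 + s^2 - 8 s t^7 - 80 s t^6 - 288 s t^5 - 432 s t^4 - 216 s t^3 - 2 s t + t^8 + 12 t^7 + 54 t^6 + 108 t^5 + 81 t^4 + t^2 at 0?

The Hessian of f at 0 is [[2, -2], [-2, 2]] with rank 1, so corank 1. A Groebner basis of the Jacobian ideal J(f) in C{s,t} is {t^3, s - t}; counting standard monomials gives mu = 3. Corank 1: A-series; mu = 3 gives A_3.

A3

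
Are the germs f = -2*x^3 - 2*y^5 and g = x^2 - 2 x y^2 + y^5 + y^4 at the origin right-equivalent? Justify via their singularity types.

The Hessian of f at 0 is [[0, 0], [0, 0]] with rank 0, so corank 2. A Groebner basis of the Jacobian ideal J(f) in C{x,y} is {y^4, x^2}; counting standard monomials gives mu = 8. Corank 2; j^3 = -2*x^3 is a perfect cube, so E-series; the 5-jet and mu = 8 give E_8. The Hessian of g at 0 is [[2, 0], [0, 0]] with rank 1, so corank 1. A Groebner basis of the Jacobian ideal J(g) in C{x,y} is {x^2, -x + y^2}; counting standard monomials gives mu = 4. Corank 1: A-series; mu = 4 gives A_4. f is E_8 but g is A_4, hence not right-equivalent.

No.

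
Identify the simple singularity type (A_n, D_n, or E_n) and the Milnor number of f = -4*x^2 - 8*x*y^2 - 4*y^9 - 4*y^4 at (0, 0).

Type A8, Milnor number mu = 8.

The Hessian of f at 0 is [[-8, 0], [0, 0]] with rank 1, so corank 1. A Groebner basis of the Jacobian ideal J(f) in C{x,y} is {x^4, x + y^2}; counting standard monomials gives mu = 8. Corank 1: A-series; mu = 8 gives A_8.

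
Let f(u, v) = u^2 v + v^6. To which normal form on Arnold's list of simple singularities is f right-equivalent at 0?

D_7

The Hessian of f at 0 has rank 0. Corank 2; j^3 = u^2*v has shape L^2 M (L != M), so D-series; mu = 7 gives D_7.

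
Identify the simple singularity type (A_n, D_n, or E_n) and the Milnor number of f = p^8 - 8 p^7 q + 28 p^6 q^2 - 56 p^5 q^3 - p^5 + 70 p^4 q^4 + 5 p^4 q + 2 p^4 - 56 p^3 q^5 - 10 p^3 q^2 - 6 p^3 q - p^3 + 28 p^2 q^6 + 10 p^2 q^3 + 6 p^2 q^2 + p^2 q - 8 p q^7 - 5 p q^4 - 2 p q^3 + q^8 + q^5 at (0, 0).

Type D_{9}, Milnor number mu = 9.

The Hessian of f at 0 has rank 0. Corank 2; j^3 = -p^2*(p - q) has shape L^2 M (L != M), so D-series; mu = 9 gives D_9.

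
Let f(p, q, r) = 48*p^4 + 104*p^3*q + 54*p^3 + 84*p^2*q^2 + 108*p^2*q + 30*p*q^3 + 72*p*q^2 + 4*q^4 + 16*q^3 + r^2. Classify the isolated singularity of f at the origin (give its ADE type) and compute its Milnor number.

The Hessian of f at 0 is [[0, 0, 0], [0, 0, 0], [0, 0, 2]] with rank 1, so corank 2. A Groebner basis of the Jacobian ideal J(f) in C{p,q,r} is {19683*p^2/4 + 6561*p*q + q^4 - 27*q^3/4 + 2187*q^2, p^3 + 189*p^2/2 + 126*p*q + q^3/6 + 42*q^2, p^2*q - 405*p^2/4 - 135*p*q - 11*q^3/36 - 45*q^2, 81*p^2 + p*q^2 + 108*p*q + 5*q^3/9 + 36*q^2, r}; counting standard monomials gives mu = 7. Corank 2; j^3 = 2*(3*p + 2*q)^3 is a perfect cube, so E-series; the 4-jet and mu = 7 give E_7.

Type E_{7}, Milnor number mu = 7.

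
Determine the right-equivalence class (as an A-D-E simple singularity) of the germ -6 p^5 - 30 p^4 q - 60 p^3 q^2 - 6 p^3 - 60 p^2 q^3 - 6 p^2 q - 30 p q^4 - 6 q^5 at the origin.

D_6

The Hessian of f at 0 is [[0, 0], [0, 0]] with rank 0, so corank 2. A Groebner basis of the Jacobian ideal J(f) in C{p,q} is {-p*q/5 + q^4, p*q^2, p^2 + p*q}; counting standard monomials gives mu = 6. Corank 2; j^3 = -6*p^2*(p + q) has shape L^2 M (L != M), so D-series; mu = 6 gives D_6.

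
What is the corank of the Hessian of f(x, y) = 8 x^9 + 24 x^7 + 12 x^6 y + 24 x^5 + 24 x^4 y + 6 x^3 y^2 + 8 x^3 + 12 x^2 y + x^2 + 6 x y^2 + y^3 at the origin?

The Hessian at 0 is [[2, 0], [0, 0]] of rank 1; hence corank 1.

1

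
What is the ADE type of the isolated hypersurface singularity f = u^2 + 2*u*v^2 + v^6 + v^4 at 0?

A_{5}

The Hessian of f at 0 is [[2, 0], [0, 0]] with rank 1, so corank 1. A Groebner basis of the Jacobian ideal J(f) in C{u,v} is {u^3, u^2*v, u + v^2}; counting standard monomials gives mu = 5. Corank 1: A-series; mu = 5 gives A_5.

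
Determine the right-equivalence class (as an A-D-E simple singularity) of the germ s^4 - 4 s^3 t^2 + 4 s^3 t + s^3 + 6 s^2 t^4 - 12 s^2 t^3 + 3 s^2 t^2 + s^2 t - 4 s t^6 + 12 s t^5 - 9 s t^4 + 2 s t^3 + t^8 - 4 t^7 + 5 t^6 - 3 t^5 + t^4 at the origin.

D_{5}

The Hessian of f at 0 is [[0, 0], [0, 0]] with rank 0, so corank 2. A Groebner basis of the Jacobian ideal J(f) in C{s,t} is {s*t^2, -s*t/5 + t^3, s^2 + 4*s*t/5}; counting standard monomials gives mu = 5. Corank 2; j^3 = s^2*(s + t) has shape L^2 M (L != M), so D-series; mu = 5 gives D_5.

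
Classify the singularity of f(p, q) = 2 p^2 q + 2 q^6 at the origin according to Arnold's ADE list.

D7

The Hessian of f at 0 has rank 0. Corank 2; j^3 = 2*p^2*q has shape L^2 M (L != M), so D-series; mu = 7 gives D_7.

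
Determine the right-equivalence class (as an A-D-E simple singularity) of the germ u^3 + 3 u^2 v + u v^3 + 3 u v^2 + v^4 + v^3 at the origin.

The Hessian of f at 0 has rank 0. Corank 2; j^3 = (u + v)^3 is a perfect cube, so E-series; the 4-jet and mu = 7 give E_7.

E_7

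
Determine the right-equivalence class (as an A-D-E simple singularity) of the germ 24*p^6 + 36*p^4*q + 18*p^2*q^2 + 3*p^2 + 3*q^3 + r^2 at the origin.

A_2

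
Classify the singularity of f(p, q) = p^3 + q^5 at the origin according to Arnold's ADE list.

The Hessian of f at 0 is [[0, 0], [0, 0]] with rank 0, so corank 2. A Groebner basis of the Jacobian ideal J(f) in C{p,q} is {q^4, p^2}; counting standard monomials gives mu = 8. Corank 2; j^3 = p^3 is a perfect cube, so E-series; the 5-jet and mu = 8 give E_8.

E8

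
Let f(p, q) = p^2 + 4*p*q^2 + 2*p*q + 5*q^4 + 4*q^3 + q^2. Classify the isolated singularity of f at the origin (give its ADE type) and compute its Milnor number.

The Hessian of f at 0 is [[2, 2], [2, 2]] with rank 1, so corank 1. A Groebner basis of the Jacobian ideal J(f) in C{p,q} is {p^2 + p/2 + q/2, p*q - p/2 - q/2, p/2 + q^2 + q/2}; counting standard monomials gives mu = 3. Corank 1: A-series; mu = 3 gives A_3.

Type A_3, Milnor number mu = 3.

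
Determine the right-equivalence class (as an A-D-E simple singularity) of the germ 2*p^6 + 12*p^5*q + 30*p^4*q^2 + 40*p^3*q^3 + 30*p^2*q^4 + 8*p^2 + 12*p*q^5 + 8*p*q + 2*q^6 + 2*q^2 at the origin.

The Hessian of f at 0 has rank 1. Corank 1: A-series; mu = 5 gives A_5.

A5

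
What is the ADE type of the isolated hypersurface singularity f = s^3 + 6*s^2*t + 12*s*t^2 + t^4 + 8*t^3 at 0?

E_6

The Hessian of f at 0 has rank 0. Corank 2; j^3 = (s + 2*t)^3 is a perfect cube, so E-series; the 4-jet and mu = 6 give E_6.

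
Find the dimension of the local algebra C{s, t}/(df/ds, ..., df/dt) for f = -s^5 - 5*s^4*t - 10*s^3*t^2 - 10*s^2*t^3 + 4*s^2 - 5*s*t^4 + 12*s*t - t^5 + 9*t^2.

4

The Hessian of f at 0 has rank 1. Corank 1: A-series; mu = 4 gives A_4.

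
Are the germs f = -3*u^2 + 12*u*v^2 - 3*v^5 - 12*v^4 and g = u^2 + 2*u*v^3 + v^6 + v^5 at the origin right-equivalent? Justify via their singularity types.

Yes.

The Hessian of f at 0 has rank 1. Corank 1: A-series; mu = 4 gives A_4. The Hessian of g at 0 has rank 1. Corank 1: A-series; mu = 4 gives A_4. Both have type A_4, hence right-equivalent.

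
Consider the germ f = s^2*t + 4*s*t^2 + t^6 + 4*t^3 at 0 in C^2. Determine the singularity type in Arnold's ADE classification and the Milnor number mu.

Type D_7, Milnor number mu = 7.

The Hessian of f at 0 is [[0, 0], [0, 0]] with rank 0, so corank 2. A Groebner basis of the Jacobian ideal J(f) in C{s,t} is {s^2/6 + t^5 - 2*t^2/3, s^3 + 8*t^3, s*t + 2*t^2}; counting standard monomials gives mu = 7. Corank 2; j^3 = t*(s + 2*t)^2 has shape L^2 M (L != M), so D-series; mu = 7 gives D_7.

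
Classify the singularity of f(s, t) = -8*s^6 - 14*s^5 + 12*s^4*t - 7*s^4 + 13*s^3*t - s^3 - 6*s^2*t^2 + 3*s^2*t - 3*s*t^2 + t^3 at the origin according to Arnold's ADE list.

E_{7}

The Hessian of f at 0 has rank 0. Corank 2; j^3 = -(s - t)^3 is a perfect cube, so E-series; the 4-jet and mu = 7 give E_7.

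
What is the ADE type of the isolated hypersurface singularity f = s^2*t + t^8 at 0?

The Hessian of f at 0 has rank 0. Corank 2; j^3 = s^2*t has shape L^2 M (L != M), so D-series; mu = 9 gives D_9.

D_9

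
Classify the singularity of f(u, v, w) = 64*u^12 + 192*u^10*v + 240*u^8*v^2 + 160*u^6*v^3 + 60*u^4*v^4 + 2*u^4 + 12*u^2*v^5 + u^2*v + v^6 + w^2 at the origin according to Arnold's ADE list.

The Hessian of f at 0 has rank 1. Corank 2; j^3 = u^2*v has shape L^2 M (L != M), so D-series; mu = 7 gives D_7.

D_7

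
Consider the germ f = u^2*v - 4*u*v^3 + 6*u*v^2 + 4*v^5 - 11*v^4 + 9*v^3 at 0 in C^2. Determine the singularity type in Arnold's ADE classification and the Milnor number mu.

Type D_5, Milnor number mu = 5.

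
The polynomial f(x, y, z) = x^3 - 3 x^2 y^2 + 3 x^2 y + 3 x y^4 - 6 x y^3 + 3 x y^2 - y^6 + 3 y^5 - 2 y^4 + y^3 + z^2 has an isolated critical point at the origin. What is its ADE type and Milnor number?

The Hessian of f at 0 has rank 1. Corank 2; j^3 = (x + y)^3 is a perfect cube, so E-series; the 4-jet and mu = 6 give E_6.

Type E_{6}, Milnor number mu = 6.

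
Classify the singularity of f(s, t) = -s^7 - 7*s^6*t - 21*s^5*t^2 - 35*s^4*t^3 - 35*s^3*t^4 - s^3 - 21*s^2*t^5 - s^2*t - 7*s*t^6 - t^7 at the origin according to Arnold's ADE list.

The Hessian of f at 0 has rank 0. Corank 2; j^3 = -s^2*(s + t) has shape L^2 M (L != M), so D-series; mu = 8 gives D_8.

D_{8}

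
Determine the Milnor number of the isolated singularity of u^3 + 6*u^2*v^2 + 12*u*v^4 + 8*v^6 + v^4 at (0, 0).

6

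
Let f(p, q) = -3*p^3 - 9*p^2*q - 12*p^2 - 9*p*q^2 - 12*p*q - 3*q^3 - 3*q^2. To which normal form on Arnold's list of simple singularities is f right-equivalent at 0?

A2

The Hessian of f at 0 has rank 1. Corank 1: A-series; mu = 2 gives A_2.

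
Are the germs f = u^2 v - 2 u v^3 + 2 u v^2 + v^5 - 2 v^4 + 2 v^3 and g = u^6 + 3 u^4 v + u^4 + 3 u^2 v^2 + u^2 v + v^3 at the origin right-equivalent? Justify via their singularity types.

Yes.

The Hessian of f at 0 has rank 0. Corank 2; j^3 = v*(u^2 + 2*u*v + 2*v^2) splits into three distinct lines over C (the quadratic factor has nonzero discriminant), so D_4. The Hessian of g at 0 has rank 0. Corank 2; j^3 = v*(u^2 + v^2) splits into three distinct lines over C (the quadratic factor has nonzero discriminant), so D_4. Both have type D_4, hence right-equivalent.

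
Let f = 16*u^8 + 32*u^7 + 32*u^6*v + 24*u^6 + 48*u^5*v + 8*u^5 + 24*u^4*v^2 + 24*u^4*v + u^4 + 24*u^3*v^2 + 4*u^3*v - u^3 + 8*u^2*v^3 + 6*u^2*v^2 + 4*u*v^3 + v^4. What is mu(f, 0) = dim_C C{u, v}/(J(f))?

The Hessian of f at 0 has rank 0. Corank 2; j^3 = -u^3 is a perfect cube, so E-series; the 4-jet and mu = 6 give E_6.

6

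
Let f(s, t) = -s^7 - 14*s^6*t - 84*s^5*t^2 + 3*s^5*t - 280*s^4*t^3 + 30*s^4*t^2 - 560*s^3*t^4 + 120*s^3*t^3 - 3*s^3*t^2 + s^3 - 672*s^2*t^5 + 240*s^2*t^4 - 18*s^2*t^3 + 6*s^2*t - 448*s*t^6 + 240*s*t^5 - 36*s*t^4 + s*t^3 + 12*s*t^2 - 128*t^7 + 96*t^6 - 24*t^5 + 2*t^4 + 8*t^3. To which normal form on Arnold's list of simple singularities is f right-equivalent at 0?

The Hessian of f at 0 is [[0, 0], [0, 0]] with rank 0, so corank 2. A Groebner basis of the Jacobian ideal J(f) in C{s,t} is {s^3 + 6*s^2*t + 48*s^2 + 192*s*t + 192*t^2, -6*s^2 + s*t^2 - 24*s*t - 24*t^2, 3*s^2 + 12*s*t + t^3 + 12*t^2}; counting standard monomials gives mu = 7. Corank 2; j^3 = (s + 2*t)^3 is a perfect cube, so E-series; the 4-jet and mu = 7 give E_7.

E_{7}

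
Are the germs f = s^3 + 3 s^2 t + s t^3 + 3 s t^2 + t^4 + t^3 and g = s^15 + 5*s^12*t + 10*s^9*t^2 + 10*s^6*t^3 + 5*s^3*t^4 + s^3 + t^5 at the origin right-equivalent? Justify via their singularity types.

No.

The Hessian of f at 0 has rank 0. Corank 2; j^3 = (s + t)^3 is a perfect cube, so E-series; the 4-jet and mu = 7 give E_7. The Hessian of g at 0 has rank 0. Corank 2; j^3 = s^3 is a perfect cube, so E-series; the 5-jet and mu = 8 give E_8. f is E_7 but g is E_8, hence not right-equivalent.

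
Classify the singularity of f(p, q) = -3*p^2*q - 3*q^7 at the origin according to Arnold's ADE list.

D_8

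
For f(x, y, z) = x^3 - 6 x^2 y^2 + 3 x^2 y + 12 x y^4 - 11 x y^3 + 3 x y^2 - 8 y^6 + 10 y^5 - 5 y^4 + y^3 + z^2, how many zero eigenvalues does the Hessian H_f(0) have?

Hessian at 0 has rank 1.

2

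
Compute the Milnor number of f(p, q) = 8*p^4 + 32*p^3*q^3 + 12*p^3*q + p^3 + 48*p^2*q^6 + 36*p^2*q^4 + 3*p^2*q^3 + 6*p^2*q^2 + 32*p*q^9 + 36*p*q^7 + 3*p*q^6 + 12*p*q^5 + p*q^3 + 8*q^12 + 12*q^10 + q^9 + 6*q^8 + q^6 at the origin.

7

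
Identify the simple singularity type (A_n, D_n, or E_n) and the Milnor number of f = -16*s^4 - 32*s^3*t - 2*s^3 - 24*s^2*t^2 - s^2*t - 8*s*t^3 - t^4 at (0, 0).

Type D_5, Milnor number mu = 5.

The Hessian of f at 0 is [[0, 0], [0, 0]] with rank 0, so corank 2. A Groebner basis of the Jacobian ideal J(f) in C{s,t} is {s*t^2, -s*t/8 + t^3, s^2 + s*t/2}; counting standard monomials gives mu = 5. Corank 2; j^3 = -s^2*(2*s + t) has shape L^2 M (L != M), so D-series; mu = 5 gives D_5.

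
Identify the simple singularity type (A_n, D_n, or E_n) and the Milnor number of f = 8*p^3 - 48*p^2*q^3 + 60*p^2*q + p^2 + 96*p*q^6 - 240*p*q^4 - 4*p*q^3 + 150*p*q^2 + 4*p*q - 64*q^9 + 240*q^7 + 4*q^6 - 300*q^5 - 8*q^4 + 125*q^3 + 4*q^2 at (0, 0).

Type A_2, Milnor number mu = 2.

The Hessian of f at 0 is [[2, 4], [4, 8]] with rank 1, so corank 1. A Groebner basis of the Jacobian ideal J(f) in C{p,q} is {q^2, p + 2*q}; counting standard monomials gives mu = 2. Corank 1: A-series; mu = 2 gives A_2.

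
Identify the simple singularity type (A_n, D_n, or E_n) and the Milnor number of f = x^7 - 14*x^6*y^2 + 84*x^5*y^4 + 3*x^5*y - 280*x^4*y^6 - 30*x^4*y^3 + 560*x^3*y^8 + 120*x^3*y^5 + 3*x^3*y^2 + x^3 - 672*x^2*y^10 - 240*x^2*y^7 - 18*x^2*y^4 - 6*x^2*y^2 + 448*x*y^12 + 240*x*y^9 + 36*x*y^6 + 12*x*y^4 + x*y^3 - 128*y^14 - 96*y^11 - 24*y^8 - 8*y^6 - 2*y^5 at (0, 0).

Type E_{7}, Milnor number mu = 7.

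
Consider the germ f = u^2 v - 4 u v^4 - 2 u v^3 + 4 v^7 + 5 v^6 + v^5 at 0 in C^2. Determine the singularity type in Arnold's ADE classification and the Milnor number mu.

Type D_{7}, Milnor number mu = 7.

The Hessian of f at 0 has rank 0. Corank 2; j^3 = u^2*v has shape L^2 M (L != M), so D-series; mu = 7 gives D_7.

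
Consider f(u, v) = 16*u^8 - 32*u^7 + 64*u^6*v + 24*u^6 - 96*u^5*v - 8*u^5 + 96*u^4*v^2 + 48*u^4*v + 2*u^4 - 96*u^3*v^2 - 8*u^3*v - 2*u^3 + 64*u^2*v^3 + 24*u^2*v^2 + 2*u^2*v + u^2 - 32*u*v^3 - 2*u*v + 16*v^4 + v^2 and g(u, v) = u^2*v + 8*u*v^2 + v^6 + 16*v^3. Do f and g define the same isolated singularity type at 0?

No.

The Hessian of f at 0 has rank 1. Corank 1: A-series; mu = 3 gives A_3. The Hessian of g at 0 has rank 0. Corank 2; j^3 = v*(u + 4*v)^2 has shape L^2 M (L != M), so D-series; mu = 7 gives D_7. f is A_3 but g is D_7, hence not right-equivalent.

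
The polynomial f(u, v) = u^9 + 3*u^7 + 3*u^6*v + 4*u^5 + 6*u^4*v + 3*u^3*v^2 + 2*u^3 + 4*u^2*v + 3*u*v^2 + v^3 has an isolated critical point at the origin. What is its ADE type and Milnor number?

Type D4, Milnor number mu = 4.

The Hessian of f at 0 is [[0, 0], [0, 0]] with rank 0, so corank 2. A Groebner basis of the Jacobian ideal J(f) in C{u,v} is {v^3, u^2 - 3*v^2/2, u*v + 3*v^2/2}; counting standard monomials gives mu = 4. Corank 2; j^3 = (u + v)*(2*u^2 + 2*u*v + v^2) splits into three distinct lines over C (the quadratic factor has nonzero discriminant), so D_4.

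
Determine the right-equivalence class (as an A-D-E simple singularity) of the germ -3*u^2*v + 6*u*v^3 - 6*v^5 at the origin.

D6

The Hessian of f at 0 has rank 0. Corank 2; j^3 = -3*u^2*v has shape L^2 M (L != M), so D-series; mu = 6 gives D_6.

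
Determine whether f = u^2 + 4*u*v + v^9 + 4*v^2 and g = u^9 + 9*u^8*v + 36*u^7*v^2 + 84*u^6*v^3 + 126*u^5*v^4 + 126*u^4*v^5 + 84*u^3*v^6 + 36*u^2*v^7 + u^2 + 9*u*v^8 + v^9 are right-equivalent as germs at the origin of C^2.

The Hessian of f at 0 has rank 1. Corank 1: A-series; mu = 8 gives A_8. The Hessian of g at 0 has rank 1. Corank 1: A-series; mu = 8 gives A_8. Both have type A_8, hence right-equivalent.

Yes.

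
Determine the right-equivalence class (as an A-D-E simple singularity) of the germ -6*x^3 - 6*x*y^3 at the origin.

The Hessian of f at 0 is [[0, 0], [0, 0]] with rank 0, so corank 2. A Groebner basis of the Jacobian ideal J(f) in C{x,y} is {x^3, x*y^2, 3*x^2 + y^3}; counting standard monomials gives mu = 7. Corank 2; j^3 = -6*x^3 is a perfect cube, so E-series; the 4-jet and mu = 7 give E_7.

E_{7}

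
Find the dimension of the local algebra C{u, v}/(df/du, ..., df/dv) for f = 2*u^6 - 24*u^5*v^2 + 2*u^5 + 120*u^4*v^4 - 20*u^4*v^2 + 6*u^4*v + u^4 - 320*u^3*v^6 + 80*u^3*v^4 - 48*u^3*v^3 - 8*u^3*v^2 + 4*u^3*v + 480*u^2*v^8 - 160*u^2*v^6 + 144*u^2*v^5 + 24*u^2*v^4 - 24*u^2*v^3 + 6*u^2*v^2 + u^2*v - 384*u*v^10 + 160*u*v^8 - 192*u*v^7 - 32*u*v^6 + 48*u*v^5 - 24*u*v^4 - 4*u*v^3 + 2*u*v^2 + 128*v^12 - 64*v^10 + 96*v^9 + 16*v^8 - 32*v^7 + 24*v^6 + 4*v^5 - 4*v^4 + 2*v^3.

The Hessian of f at 0 is [[0, 0], [0, 0]] with rank 0, so corank 2. A Groebner basis of the Jacobian ideal J(f) in C{u,v} is {v^3, u^2 + 2*v^2, u*v + v^2}; counting standard monomials gives mu = 4. Corank 2; j^3 = v*(u^2 + 2*u*v + 2*v^2) splits into three distinct lines over C (the quadratic factor has nonzero discriminant), so D_4.

4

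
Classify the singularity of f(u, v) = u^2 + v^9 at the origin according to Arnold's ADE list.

A_8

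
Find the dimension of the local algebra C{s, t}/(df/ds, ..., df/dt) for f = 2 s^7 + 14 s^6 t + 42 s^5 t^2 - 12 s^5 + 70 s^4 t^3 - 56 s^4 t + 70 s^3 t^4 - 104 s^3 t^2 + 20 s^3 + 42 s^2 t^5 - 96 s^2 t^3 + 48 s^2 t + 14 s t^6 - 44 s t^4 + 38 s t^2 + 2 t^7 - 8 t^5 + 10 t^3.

The Hessian of f at 0 has rank 0. Corank 2; j^3 = 2*(s + t)*(10*s^2 + 14*s*t + 5*t^2) splits into three distinct lines over C (the quadratic factor has nonzero discriminant), so D_4.

4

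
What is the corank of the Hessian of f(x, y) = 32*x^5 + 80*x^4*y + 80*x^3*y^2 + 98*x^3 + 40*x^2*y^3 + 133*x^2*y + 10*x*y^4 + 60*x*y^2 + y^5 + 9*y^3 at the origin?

Hessian at 0 has rank 0.

2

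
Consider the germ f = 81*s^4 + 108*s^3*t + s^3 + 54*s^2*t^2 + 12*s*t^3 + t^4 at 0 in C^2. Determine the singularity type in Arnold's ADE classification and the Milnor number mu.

Type E6, Milnor number mu = 6.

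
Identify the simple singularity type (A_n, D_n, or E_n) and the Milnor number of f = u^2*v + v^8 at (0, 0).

The Hessian of f at 0 has rank 0. Corank 2; j^3 = u^2*v has shape L^2 M (L != M), so D-series; mu = 9 gives D_9.

Type D_{9}, Milnor number mu = 9.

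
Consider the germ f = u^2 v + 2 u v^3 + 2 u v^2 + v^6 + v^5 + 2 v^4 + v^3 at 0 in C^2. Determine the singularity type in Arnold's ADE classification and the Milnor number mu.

Type D_{7}, Milnor number mu = 7.

The Hessian of f at 0 is [[0, 0], [0, 0]] with rank 0, so corank 2. A Groebner basis of the Jacobian ideal J(f) in C{u,v} is {u^3 - u^2/2 - 7*u*v^2/2 + 3*u*v/2 + 2*v^2, u^2*v + u^2/6 + 13*u*v^2/6 - 5*u*v/6 - v^2, u*v + v^3 + v^2}; counting standard monomials gives mu = 7. Corank 2; j^3 = v*(u + v)^2 has shape L^2 M (L != M), so D-series; mu = 7 gives D_7.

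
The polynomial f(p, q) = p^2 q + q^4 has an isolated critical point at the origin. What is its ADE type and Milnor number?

The Hessian of f at 0 has rank 0. Corank 2; j^3 = p^2*q has shape L^2 M (L != M), so D-series; mu = 5 gives D_5.

Type D_{5}, Milnor number mu = 5.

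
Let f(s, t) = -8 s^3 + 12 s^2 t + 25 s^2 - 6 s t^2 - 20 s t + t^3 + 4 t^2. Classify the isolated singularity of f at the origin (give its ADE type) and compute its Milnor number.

Type A2, Milnor number mu = 2.

The Hessian of f at 0 has rank 1. Corank 1: A-series; mu = 2 gives A_2.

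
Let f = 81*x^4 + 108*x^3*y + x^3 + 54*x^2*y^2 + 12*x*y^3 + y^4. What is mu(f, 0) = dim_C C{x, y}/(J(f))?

6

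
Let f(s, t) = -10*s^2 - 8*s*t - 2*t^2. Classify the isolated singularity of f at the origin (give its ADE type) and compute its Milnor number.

Type A1, Milnor number mu = 1.

The Hessian of f at 0 is [[-20, -8], [-8, -4]] with rank 2, so corank 0. A Groebner basis of the Jacobian ideal J(f) in C{s,t} is {s, t}; counting standard monomials gives mu = 1. Corank 0: nondegenerate Morse point, so A_1.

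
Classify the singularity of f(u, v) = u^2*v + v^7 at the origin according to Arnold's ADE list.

D_8

The Hessian of f at 0 has rank 0. Corank 2; j^3 = u^2*v has shape L^2 M (L != M), so D-series; mu = 8 gives D_8.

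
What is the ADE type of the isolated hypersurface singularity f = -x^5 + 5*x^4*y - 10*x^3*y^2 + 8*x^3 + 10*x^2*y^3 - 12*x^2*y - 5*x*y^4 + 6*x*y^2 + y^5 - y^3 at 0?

The Hessian of f at 0 is [[0, 0], [0, 0]] with rank 0, so corank 2. A Groebner basis of the Jacobian ideal J(f) in C{x,y} is {y^5, x*y^3 - 5*y^4/8, x^2 - x*y + y^2/4}; counting standard monomials gives mu = 8. Corank 2; j^3 = (2*x - y)^3 is a perfect cube, so E-series; the 5-jet and mu = 8 give E_8.

E8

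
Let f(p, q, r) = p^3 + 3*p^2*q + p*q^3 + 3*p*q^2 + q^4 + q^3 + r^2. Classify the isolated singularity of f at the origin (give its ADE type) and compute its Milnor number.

Type E_7, Milnor number mu = 7.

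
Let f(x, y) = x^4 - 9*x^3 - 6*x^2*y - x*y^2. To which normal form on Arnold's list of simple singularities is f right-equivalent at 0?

The Hessian of f at 0 has rank 0. Corank 2; j^3 = -x*(3*x + y)^2 has shape L^2 M (L != M), so D-series; mu = 5 gives D_5.

D_{5}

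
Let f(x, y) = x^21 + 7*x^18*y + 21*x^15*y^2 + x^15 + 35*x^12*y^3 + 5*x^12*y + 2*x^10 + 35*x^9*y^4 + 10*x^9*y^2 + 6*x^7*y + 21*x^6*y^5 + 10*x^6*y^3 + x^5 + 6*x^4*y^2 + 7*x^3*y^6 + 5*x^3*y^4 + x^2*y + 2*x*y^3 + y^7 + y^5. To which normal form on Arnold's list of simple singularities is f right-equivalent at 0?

D_{8}

The Hessian of f at 0 has rank 0. Corank 2; j^3 = x^2*y has shape L^2 M (L != M), so D-series; mu = 8 gives D_8.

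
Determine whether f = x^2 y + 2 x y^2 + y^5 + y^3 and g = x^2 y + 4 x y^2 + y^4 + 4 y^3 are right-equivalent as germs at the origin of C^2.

The Hessian of f at 0 has rank 0. Corank 2; j^3 = y*(x + y)^2 has shape L^2 M (L != M), so D-series; mu = 6 gives D_6. The Hessian of g at 0 has rank 0. Corank 2; j^3 = y*(x + 2*y)^2 has shape L^2 M (L != M), so D-series; mu = 5 gives D_5. f is D_6 but g is D_5, hence not right-equivalent.

No.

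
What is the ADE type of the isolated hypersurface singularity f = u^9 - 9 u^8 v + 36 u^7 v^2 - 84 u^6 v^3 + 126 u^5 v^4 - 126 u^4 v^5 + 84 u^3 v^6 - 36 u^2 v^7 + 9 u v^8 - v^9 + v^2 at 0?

A8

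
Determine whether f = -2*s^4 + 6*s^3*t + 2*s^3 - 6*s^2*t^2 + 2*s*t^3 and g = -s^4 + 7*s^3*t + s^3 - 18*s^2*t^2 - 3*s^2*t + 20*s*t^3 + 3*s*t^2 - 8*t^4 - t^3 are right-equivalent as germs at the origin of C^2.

Yes.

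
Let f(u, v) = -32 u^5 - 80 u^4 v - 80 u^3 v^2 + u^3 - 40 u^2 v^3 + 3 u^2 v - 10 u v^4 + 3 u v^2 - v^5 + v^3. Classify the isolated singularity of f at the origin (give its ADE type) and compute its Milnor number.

The Hessian of f at 0 is [[0, 0], [0, 0]] with rank 0, so corank 2. A Groebner basis of the Jacobian ideal J(f) in C{u,v} is {v^5, u*v^3 + 7*v^4/8, u^2 + 2*u*v + v^2}; counting standard monomials gives mu = 8. Corank 2; j^3 = (u + v)^3 is a perfect cube, so E-series; the 5-jet and mu = 8 give E_8.

Type E_8, Milnor number mu = 8.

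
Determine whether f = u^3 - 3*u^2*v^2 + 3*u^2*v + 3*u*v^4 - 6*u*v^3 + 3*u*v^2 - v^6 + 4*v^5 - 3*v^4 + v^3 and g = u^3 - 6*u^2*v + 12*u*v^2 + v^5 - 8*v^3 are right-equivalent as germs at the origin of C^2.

The Hessian of f at 0 is [[0, 0], [0, 0]] with rank 0, so corank 2. A Groebner basis of the Jacobian ideal J(f) in C{u,v} is {v^4, u^3 + 3*u^2*v + 3*u^2/2 + 3*u*v - 2*v^3 + 3*v^2/2, -u^2/2 + u*v^2 - u*v + v^3 - v^2/2}; counting standard monomials gives mu = 8. Corank 2; j^3 = (u + v)^3 is a perfect cube, so E-series; the 5-jet and mu = 8 give E_8. The Hessian of g at 0 is [[0, 0], [0, 0]] with rank 0, so corank 2. A Groebner basis of the Jacobian ideal J(g) in C{u,v} is {v^4, u^2 - 4*u*v + 4*v^2}; counting standard monomials gives mu = 8. Corank 2; j^3 = (u - 2*v)^3 is a perfect cube, so E-series; the 5-jet and mu = 8 give E_8. Both have type E_8, hence right-equivalent.

Yes.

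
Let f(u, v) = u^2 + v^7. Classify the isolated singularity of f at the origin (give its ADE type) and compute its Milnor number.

Type A6, Milnor number mu = 6.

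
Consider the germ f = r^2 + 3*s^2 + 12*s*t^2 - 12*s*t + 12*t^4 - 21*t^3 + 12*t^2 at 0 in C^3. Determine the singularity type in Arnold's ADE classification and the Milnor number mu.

The Hessian of f at 0 has rank 2. Corank 1: A-series; mu = 2 gives A_2.

Type A_{2}, Milnor number mu = 2.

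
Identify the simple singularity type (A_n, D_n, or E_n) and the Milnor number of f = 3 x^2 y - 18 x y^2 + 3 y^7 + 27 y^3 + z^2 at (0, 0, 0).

Type D8, Milnor number mu = 8.

The Hessian of f at 0 has rank 1. Corank 2; j^3 = 3*y*(x - 3*y)^2 has shape L^2 M (L != M), so D-series; mu = 8 gives D_8.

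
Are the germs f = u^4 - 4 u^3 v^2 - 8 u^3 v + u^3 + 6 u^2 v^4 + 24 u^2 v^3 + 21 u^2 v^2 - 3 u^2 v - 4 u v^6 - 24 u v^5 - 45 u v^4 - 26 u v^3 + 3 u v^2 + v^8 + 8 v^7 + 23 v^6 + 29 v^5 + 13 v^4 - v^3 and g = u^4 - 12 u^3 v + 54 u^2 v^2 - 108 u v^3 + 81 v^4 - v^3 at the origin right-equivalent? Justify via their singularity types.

The Hessian of f at 0 is [[0, 0], [0, 0]] with rank 0, so corank 2. A Groebner basis of the Jacobian ideal J(f) in C{u,v} is {u^3 - 3*u^2 + 6*u*v - 3*v^2, u^2*v - 5*u^2/2 + 5*u*v - 5*v^2/2, -2*u^2 + u*v^2 + 4*u*v - 2*v^2, -3*u^2/2 + 3*u*v + v^3 - 3*v^2/2}; counting standard monomials gives mu = 6. Corank 2; j^3 = (u - v)^3 is a perfect cube, so E-series; the 4-jet and mu = 6 give E_6. The Hessian of g at 0 is [[0, 0], [0, 0]] with rank 0, so corank 2. A Groebner basis of the Jacobian ideal J(g) in C{u,v} is {u^3 - 9*u^2*v, v^2}; counting standard monomials gives mu = 6. Corank 2; j^3 = -v^3 is a perfect cube, so E-series; the 4-jet and mu = 6 give E_6. Both have type E_6, hence right-equivalent.

Yes.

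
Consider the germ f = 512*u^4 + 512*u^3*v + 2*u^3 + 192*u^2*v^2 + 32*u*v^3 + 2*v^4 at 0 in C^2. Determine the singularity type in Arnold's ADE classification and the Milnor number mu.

The Hessian of f at 0 is [[0, 0], [0, 0]] with rank 0, so corank 2. A Groebner basis of the Jacobian ideal J(f) in C{u,v} is {v^4, u*v^2 + v^3/12, u^2}; counting standard monomials gives mu = 6. Corank 2; j^3 = 2*u^3 is a perfect cube, so E-series; the 4-jet and mu = 6 give E_6.

Type E_6, Milnor number mu = 6.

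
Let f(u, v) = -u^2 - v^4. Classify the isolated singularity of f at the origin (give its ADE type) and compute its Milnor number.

Type A_3, Milnor number mu = 3.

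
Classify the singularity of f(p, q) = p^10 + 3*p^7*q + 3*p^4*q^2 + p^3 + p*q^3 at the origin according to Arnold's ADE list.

E_{7}

The Hessian of f at 0 has rank 0. Corank 2; j^3 = p^3 is a perfect cube, so E-series; the 4-jet and mu = 7 give E_7.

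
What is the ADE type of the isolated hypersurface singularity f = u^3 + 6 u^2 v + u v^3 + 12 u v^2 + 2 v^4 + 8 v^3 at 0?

E_7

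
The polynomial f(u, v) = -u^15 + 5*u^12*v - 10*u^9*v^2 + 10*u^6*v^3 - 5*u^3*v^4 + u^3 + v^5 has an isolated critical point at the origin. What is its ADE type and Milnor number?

The Hessian of f at 0 has rank 0. Corank 2; j^3 = u^3 is a perfect cube, so E-series; the 5-jet and mu = 8 give E_8.

Type E8, Milnor number mu = 8.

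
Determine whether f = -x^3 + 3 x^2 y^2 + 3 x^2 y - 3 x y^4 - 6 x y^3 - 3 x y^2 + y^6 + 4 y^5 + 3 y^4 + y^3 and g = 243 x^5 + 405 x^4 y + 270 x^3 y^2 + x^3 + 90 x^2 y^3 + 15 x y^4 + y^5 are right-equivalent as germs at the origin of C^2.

Yes.

The Hessian of f at 0 is [[0, 0], [0, 0]] with rank 0, so corank 2. A Groebner basis of the Jacobian ideal J(f) in C{x,y} is {y^4, x^3 - 3*x^2*y + 3*x^2/2 - 3*x*y + 2*y^3 + 3*y^2/2, -x^2/2 + x*y^2 + x*y - y^3 - y^2/2}; counting standard monomials gives mu = 8. Corank 2; j^3 = -(x - y)^3 is a perfect cube, so E-series; the 5-jet and mu = 8 give E_8. The Hessian of g at 0 is [[0, 0], [0, 0]] with rank 0, so corank 2. A Groebner basis of the Jacobian ideal J(g) in C{x,y} is {y^5, x*y^3 + y^4/12, x^2}; counting standard monomials gives mu = 8. Corank 2; j^3 = x^3 is a perfect cube, so E-series; the 5-jet and mu = 8 give E_8. Both have type E_8, hence right-equivalent.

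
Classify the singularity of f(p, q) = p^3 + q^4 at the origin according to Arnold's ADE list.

E6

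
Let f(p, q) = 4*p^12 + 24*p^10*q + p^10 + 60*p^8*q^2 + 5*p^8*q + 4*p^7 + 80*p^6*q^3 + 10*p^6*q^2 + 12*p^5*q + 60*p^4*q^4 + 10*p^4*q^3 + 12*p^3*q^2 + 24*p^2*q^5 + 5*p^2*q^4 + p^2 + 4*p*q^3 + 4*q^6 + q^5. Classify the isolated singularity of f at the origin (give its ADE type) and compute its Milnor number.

Type A4, Milnor number mu = 4.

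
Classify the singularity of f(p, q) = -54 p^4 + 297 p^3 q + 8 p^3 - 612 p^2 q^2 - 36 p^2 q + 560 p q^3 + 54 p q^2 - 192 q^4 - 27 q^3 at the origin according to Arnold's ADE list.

E_{7}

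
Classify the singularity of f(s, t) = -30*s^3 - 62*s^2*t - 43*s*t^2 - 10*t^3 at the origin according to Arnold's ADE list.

D_{4}

The Hessian of f at 0 is [[0, 0], [0, 0]] with rank 0, so corank 2. A Groebner basis of the Jacobian ideal J(f) in C{s,t} is {t^3, s^2 - 11*t^2/26, s*t + 17*t^2/26}; counting standard monomials gives mu = 4. Corank 2; j^3 = -(3*s + 2*t)*(10*s^2 + 14*s*t + 5*t^2) splits into three distinct lines over C (the quadratic factor has nonzero discriminant), so D_4.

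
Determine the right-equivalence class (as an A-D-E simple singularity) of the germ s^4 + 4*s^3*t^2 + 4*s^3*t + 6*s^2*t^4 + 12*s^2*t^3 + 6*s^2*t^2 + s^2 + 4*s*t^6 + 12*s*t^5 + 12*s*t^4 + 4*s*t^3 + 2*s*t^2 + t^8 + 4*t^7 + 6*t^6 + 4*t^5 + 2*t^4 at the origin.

A_{3}

The Hessian of f at 0 is [[2, 0], [0, 0]] with rank 1, so corank 1. A Groebner basis of the Jacobian ideal J(f) in C{s,t} is {s^2, s*t, s + t^2}; counting standard monomials gives mu = 3. Corank 1: A-series; mu = 3 gives A_3.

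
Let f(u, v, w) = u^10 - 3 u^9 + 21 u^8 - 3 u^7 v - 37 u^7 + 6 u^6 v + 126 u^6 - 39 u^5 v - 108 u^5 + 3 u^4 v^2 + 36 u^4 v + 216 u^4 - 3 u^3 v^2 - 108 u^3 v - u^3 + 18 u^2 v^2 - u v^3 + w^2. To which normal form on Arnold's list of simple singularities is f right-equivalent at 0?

E_7

The Hessian of f at 0 has rank 1. Corank 2; j^3 = -u^3 is a perfect cube, so E-series; the 4-jet and mu = 7 give E_7.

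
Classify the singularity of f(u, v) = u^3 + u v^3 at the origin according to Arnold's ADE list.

E_7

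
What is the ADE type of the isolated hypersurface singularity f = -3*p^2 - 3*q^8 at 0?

A_7

The Hessian of f at 0 is [[-6, 0], [0, 0]] with rank 1, so corank 1. A Groebner basis of the Jacobian ideal J(f) in C{p,q} is {q^7, p}; counting standard monomials gives mu = 7. Corank 1: A-series; mu = 7 gives A_7.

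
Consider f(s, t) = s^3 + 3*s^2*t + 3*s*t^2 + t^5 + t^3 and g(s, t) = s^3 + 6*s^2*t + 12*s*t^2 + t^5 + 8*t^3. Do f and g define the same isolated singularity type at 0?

The Hessian of f at 0 has rank 0. Corank 2; j^3 = (s + t)^3 is a perfect cube, so E-series; the 5-jet and mu = 8 give E_8. The Hessian of g at 0 has rank 0. Corank 2; j^3 = (s + 2*t)^3 is a perfect cube, so E-series; the 5-jet and mu = 8 give E_8. Both have type E_8, hence right-equivalent.

Yes.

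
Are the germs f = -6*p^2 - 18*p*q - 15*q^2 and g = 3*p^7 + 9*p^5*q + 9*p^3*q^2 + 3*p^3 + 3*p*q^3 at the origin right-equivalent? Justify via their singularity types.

No.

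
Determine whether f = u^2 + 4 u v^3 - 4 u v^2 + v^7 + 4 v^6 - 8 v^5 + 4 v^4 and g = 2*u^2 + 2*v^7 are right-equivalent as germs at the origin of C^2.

The Hessian of f at 0 has rank 1. Corank 1: A-series; mu = 6 gives A_6. The Hessian of g at 0 has rank 1. Corank 1: A-series; mu = 6 gives A_6. Both have type A_6, hence right-equivalent.

Yes.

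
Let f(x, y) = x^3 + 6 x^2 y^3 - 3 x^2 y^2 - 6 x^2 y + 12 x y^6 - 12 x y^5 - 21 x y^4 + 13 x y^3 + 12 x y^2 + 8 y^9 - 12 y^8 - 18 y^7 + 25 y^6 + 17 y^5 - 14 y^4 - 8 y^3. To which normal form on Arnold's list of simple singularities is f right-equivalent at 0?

E7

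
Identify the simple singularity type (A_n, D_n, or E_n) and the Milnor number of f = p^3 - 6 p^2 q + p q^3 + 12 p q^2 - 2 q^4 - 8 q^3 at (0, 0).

The Hessian of f at 0 has rank 0. Corank 2; j^3 = (p - 2*q)^3 is a perfect cube, so E-series; the 4-jet and mu = 7 give E_7.

Type E_7, Milnor number mu = 7.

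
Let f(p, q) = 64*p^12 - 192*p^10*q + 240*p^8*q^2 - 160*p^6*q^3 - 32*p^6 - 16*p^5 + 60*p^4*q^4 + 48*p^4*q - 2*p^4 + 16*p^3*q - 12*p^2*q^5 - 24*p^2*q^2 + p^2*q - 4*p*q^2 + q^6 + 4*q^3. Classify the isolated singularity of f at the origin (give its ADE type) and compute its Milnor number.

Type D_7, Milnor number mu = 7.

The Hessian of f at 0 is [[0, 0], [0, 0]] with rank 0, so corank 2. A Groebner basis of the Jacobian ideal J(f) in C{p,q} is {10*p^2/1539 - 14339*p*q/393984 + q^4 - 4099*q^3/24624 + 3073*q^2/65664, p^3 + 128*p^2/513 - 1021*p*q/2052 + 4*q^3/513 - q^2/342, p^2*q + p*q/4 - q^2/2, -32*p^2/1539 + p*q^2 + 4099*p*q/24624 - 1027*q^3/1539 - 1025*q^2/4104}; counting standard monomials gives mu = 7. Corank 2; j^3 = q*(p - 2*q)^2 has shape L^2 M (L != M), so D-series; mu = 7 gives D_7.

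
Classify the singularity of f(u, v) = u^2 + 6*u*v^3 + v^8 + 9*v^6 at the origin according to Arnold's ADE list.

A_7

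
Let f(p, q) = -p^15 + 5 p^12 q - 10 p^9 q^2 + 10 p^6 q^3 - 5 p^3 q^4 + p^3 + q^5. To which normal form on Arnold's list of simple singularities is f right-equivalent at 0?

E_{8}

The Hessian of f at 0 has rank 0. Corank 2; j^3 = p^3 is a perfect cube, so E-series; the 5-jet and mu = 8 give E_8.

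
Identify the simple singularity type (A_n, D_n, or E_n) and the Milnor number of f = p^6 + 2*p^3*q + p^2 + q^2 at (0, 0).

Type A1, Milnor number mu = 1.

The Hessian of f at 0 has rank 2. Corank 0: nondegenerate Morse point, so A_1.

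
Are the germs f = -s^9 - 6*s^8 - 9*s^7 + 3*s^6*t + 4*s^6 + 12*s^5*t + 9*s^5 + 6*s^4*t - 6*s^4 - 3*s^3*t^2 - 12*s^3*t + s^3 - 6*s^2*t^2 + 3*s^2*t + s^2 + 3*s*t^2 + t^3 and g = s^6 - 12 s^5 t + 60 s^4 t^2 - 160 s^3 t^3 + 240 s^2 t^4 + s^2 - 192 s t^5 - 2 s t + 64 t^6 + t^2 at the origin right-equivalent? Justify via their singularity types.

The Hessian of f at 0 is [[2, 0], [0, 0]] with rank 1, so corank 1. A Groebner basis of the Jacobian ideal J(f) in C{s,t} is {t^2, s}; counting standard monomials gives mu = 2. Corank 1: A-series; mu = 2 gives A_2. The Hessian of g at 0 is [[2, -2], [-2, 2]] with rank 1, so corank 1. A Groebner basis of the Jacobian ideal J(g) in C{s,t} is {t^5, s - t}; counting standard monomials gives mu = 5. Corank 1: A-series; mu = 5 gives A_5. f is A_2 but g is A_5, hence not right-equivalent.

No.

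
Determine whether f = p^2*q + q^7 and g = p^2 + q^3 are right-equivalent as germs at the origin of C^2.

No.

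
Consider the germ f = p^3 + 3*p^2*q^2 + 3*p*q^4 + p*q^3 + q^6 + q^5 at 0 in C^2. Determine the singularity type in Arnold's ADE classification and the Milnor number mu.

Type E7, Milnor number mu = 7.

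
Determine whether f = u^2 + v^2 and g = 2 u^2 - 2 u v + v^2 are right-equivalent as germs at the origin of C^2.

The Hessian of f at 0 has rank 2. Corank 0: nondegenerate Morse point, so A_1. The Hessian of g at 0 has rank 2. Corank 0: nondegenerate Morse point, so A_1. Both have type A_1, hence right-equivalent.

Yes.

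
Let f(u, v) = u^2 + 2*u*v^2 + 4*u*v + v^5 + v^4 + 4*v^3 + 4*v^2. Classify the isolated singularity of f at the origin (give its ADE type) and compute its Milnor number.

Type A4, Milnor number mu = 4.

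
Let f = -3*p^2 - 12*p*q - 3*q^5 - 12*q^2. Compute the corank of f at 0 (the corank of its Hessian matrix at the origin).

1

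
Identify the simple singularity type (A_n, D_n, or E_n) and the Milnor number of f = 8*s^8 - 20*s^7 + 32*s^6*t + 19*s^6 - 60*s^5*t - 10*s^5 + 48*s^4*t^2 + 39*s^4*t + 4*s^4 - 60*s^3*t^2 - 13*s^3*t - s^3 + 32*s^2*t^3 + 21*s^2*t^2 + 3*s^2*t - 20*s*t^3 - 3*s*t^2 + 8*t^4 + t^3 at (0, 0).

The Hessian of f at 0 is [[0, 0], [0, 0]] with rank 0, so corank 2. A Groebner basis of the Jacobian ideal J(f) in C{s,t} is {s^2/3 - 2*s*t/3 + t^4 + t^3/9 + t^2/3, s^3 - t^3, s^2*t + s^2/9 - 2*s*t/9 - 26*t^3/27 + t^2/9, s^2/9 + s*t^2 - 2*s*t/9 - 26*t^3/27 + t^2/9}; counting standard monomials gives mu = 7. Corank 2; j^3 = -(s - t)^3 is a perfect cube, so E-series; the 4-jet and mu = 7 give E_7.

Type E7, Milnor number mu = 7.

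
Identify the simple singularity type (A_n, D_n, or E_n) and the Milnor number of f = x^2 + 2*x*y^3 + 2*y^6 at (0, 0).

The Hessian of f at 0 has rank 1. Corank 1: A-series; mu = 5 gives A_5.

Type A_5, Milnor number mu = 5.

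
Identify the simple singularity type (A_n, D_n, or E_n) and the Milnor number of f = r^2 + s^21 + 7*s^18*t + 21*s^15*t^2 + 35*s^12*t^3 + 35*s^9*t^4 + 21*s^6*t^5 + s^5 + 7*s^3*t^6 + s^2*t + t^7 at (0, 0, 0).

The Hessian of f at 0 is [[0, 0, 0], [0, 0, 0], [0, 0, 2]] with rank 1, so corank 2. A Groebner basis of the Jacobian ideal J(f) in C{s,t,r} is {s^2/7 + t^6, s^3, s*t, r}; counting standard monomials gives mu = 8. Corank 2; j^3 = s^2*t has shape L^2 M (L != M), so D-series; mu = 8 gives D_8.

Type D_8, Milnor number mu = 8.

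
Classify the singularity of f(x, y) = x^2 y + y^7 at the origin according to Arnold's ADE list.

D8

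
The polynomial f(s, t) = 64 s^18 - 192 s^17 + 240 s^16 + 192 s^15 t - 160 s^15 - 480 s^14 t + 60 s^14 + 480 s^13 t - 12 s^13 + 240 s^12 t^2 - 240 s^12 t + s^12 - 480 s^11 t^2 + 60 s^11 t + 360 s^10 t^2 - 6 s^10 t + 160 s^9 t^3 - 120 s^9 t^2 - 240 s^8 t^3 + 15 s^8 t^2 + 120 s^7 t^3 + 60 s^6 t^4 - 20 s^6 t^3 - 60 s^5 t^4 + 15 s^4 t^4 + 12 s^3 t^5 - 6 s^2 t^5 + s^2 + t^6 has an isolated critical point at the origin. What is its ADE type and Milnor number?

Type A_{5}, Milnor number mu = 5.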